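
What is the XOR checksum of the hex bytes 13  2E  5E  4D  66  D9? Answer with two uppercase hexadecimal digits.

91

XOR the bytes together:
  start with 0x13
  0x13 ⊕ 0x2E = 0x3D
  0x3D ⊕ 0x5E = 0x63
  0x63 ⊕ 0x4D = 0x2E
  0x2E ⊕ 0x66 = 0x48
  0x48 ⊕ 0xD9 = 0x91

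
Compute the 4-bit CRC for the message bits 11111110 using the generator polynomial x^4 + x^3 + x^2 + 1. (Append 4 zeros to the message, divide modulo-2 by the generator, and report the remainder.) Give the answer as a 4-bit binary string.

Append 4 zeros: 111111100000. Divide by 11101 (XOR where the leading bit is 1):
  pos 0: 11111 XOR 11101 = 00010
  pos 3: 10110 XOR 11101 = 01011
  pos 4: 10110 XOR 11101 = 01011
  pos 5: 10110 XOR 11101 = 01011
  pos 6: 10110 XOR 11101 = 01011
  pos 7: 10110 XOR 11101 = 01011
Remainder (last 4 bits) = 1011. This is the CRC / FCS.

1011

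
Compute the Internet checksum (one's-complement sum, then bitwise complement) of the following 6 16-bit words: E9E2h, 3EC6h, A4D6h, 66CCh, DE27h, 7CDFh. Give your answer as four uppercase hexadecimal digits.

One's-complement addition (fold any carry out of bit 15 back into bit 0):
  0xE9E2 + 0x3EC6 = 0x128A8 → wrap carry → 0x28A9
  0x28A9 + 0xA4D6 = 0x0CD7F
  0xCD7F + 0x66CC = 0x1344B → wrap carry → 0x344C
  0x344C + 0xDE27 = 0x11273 → wrap carry → 0x1274
  0x1274 + 0x7CDF = 0x08F53
One's-complement sum = 0x8F53.
Checksum = ~0x8F53 & 0xFFFF = 0x70AC.

70AC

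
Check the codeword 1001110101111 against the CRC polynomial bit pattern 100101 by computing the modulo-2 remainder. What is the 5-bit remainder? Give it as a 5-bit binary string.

Modulo-2 division of 1001110101111 by 100101:
  pos 0: 100111 XOR 100101 = 000010
  pos 4: 100101 XOR 100101 = 000000
Remainder = 00111 (nonzero — an error is detected).

00111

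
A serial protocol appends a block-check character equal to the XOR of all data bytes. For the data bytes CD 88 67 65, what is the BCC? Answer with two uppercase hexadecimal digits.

XOR the bytes together:
  start with 0xCD
  0xCD ⊕ 0x88 = 0x45
  0x45 ⊕ 0x67 = 0x22
  0x22 ⊕ 0x65 = 0x47

47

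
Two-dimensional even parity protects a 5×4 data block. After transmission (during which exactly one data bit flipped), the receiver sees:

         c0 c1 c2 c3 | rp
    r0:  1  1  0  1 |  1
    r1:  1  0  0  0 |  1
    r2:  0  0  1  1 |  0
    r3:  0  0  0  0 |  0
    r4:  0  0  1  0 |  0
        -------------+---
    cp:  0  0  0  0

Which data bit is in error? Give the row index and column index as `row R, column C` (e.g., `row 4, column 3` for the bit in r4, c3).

Recompute each row's even parity and compare to rp:
  r0: data parity 1, sent rp 1 → ok
  r1: data parity 1, sent rp 1 → ok
  r2: data parity 0, sent rp 0 → ok
  r3: data parity 0, sent rp 0 → ok
  r4: data parity 1, sent rp 0 → mismatch
Recompute each column's even parity and compare to cp:
  c0: data parity 0, sent cp 0 → ok
  c1: data parity 1, sent cp 0 → mismatch
  c2: data parity 0, sent cp 0 → ok
  c3: data parity 0, sent cp 0 → ok
Exactly one row (r4) and one column (c1) fail → the flipped bit is at their intersection.

row 4, column 1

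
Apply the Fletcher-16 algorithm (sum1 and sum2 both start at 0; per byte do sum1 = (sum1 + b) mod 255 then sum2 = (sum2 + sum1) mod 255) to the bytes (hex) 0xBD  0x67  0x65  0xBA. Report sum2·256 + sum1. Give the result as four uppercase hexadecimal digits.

Running sums (mod 255):
  after byte 0 (0xBD): sum1=189, sum2=189
  after byte 1 (0x67): sum1=37, sum2=226
  after byte 2 (0x65): sum1=138, sum2=109
  after byte 3 (0xBA): sum1=69, sum2=178
Checksum = sum2·256 + sum1 = 178·256 + 69 = 45637 = 0xB245.

B245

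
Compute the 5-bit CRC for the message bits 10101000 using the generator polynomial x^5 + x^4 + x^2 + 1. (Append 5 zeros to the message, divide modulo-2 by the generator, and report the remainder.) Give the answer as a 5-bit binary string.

Append 5 zeros: 1010100000000. Divide by 110101 (XOR where the leading bit is 1):
  pos 0: 101010 XOR 110101 = 011111
  pos 1: 111110 XOR 110101 = 001011
  pos 3: 101100 XOR 110101 = 011001
  pos 4: 110010 XOR 110101 = 000111
  pos 7: 111000 XOR 110101 = 001101
Remainder (last 5 bits) = 01101. This is the CRC / FCS.

01101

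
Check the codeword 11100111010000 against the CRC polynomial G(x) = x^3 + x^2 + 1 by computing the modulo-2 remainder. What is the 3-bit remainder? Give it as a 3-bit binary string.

000

Modulo-2 division of 11100111010000 by 1101:
  pos 0: 1110 XOR 1101 = 0011
  pos 2: 1101 XOR 1101 = 0000
  pos 6: 1101 XOR 1101 = 0000
Remainder = 000 (zero — the frame passes the CRC check).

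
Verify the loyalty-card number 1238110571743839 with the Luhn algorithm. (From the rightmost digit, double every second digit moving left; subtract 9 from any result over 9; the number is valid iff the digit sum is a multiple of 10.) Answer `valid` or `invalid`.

From the right, keep odd positions and double even positions (subtract 9 from any doubled value over 9):
  doubled (positions 2,4,...): 6 6 5 5 0 2 6 2 → sum 32
  kept (positions 1,3,...): 9 8 4 1 5 1 8 2 → sum 38
Total = 70.
70 mod 10 = 0, so the number is valid.

valid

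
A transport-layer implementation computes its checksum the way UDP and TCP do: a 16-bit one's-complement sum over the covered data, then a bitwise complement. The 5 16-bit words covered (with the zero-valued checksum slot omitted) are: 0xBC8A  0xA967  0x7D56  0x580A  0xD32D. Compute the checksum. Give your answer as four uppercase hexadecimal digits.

F17E

One's-complement addition (fold any carry out of bit 15 back into bit 0):
  0xBC8A + 0xA967 = 0x165F1 → wrap carry → 0x65F2
  0x65F2 + 0x7D56 = 0x0E348
  0xE348 + 0x580A = 0x13B52 → wrap carry → 0x3B53
  0x3B53 + 0xD32D = 0x10E80 → wrap carry → 0x0E81
One's-complement sum = 0x0E81.
Checksum = ~0x0E81 & 0xFFFF = 0xF17E.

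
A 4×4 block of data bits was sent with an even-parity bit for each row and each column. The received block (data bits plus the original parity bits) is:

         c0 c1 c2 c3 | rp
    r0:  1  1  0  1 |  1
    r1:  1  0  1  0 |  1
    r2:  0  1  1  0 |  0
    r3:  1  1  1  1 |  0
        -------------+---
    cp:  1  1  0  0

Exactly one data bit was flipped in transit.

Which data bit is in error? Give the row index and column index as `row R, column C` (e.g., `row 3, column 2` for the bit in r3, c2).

Recompute each row's even parity and compare to rp:
  r0: data parity 1, sent rp 1 → ok
  r1: data parity 0, sent rp 1 → mismatch
  r2: data parity 0, sent rp 0 → ok
  r3: data parity 0, sent rp 0 → ok
Recompute each column's even parity and compare to cp:
  c0: data parity 1, sent cp 1 → ok
  c1: data parity 1, sent cp 1 → ok
  c2: data parity 1, sent cp 0 → mismatch
  c3: data parity 0, sent cp 0 → ok
Exactly one row (r1) and one column (c2) fail → the flipped bit is at their intersection.

row 1, column 2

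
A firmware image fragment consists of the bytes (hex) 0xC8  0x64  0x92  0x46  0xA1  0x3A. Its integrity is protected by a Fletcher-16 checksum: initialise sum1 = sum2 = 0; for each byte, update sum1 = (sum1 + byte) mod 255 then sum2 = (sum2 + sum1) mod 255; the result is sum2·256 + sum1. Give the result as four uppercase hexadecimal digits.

Running sums (mod 255):
  after byte 0 (0xC8): sum1=200, sum2=200
  after byte 1 (0x64): sum1=45, sum2=245
  after byte 2 (0x92): sum1=191, sum2=181
  after byte 3 (0x46): sum1=6, sum2=187
  after byte 4 (0xA1): sum1=167, sum2=99
  after byte 5 (0x3A): sum1=225, sum2=69
Checksum = sum2·256 + sum1 = 69·256 + 225 = 17889 = 0x45E1.

45E1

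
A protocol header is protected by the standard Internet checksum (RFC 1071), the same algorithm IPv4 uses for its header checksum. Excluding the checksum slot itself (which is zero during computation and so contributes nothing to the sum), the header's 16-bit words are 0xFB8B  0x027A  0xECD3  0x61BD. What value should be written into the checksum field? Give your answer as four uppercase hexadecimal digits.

B368

One's-complement addition (fold any carry out of bit 15 back into bit 0):
  0xFB8B + 0x027A = 0x0FE05
  0xFE05 + 0xECD3 = 0x1EAD8 → wrap carry → 0xEAD9
  0xEAD9 + 0x61BD = 0x14C96 → wrap carry → 0x4C97
One's-complement sum = 0x4C97.
Checksum = ~0x4C97 & 0xFFFF = 0xB368.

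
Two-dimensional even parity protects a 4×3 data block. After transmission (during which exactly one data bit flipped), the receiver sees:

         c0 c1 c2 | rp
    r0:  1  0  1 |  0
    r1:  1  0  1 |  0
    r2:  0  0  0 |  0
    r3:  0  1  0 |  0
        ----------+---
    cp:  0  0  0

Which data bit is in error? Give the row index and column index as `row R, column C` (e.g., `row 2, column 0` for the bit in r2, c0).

Recompute each row's even parity and compare to rp:
  r0: data parity 0, sent rp 0 → ok
  r1: data parity 0, sent rp 0 → ok
  r2: data parity 0, sent rp 0 → ok
  r3: data parity 1, sent rp 0 → mismatch
Recompute each column's even parity and compare to cp:
  c0: data parity 0, sent cp 0 → ok
  c1: data parity 1, sent cp 0 → mismatch
  c2: data parity 0, sent cp 0 → ok
Exactly one row (r3) and one column (c1) fail → the flipped bit is at their intersection.

row 3, column 1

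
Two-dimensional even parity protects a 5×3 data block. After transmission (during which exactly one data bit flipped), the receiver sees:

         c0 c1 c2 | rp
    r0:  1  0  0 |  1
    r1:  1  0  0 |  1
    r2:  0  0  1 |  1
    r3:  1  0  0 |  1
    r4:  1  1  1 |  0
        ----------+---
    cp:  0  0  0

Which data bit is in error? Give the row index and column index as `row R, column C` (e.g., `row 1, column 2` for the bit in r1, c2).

Recompute each row's even parity and compare to rp:
  r0: data parity 1, sent rp 1 → ok
  r1: data parity 1, sent rp 1 → ok
  r2: data parity 1, sent rp 1 → ok
  r3: data parity 1, sent rp 1 → ok
  r4: data parity 1, sent rp 0 → mismatch
Recompute each column's even parity and compare to cp:
  c0: data parity 0, sent cp 0 → ok
  c1: data parity 1, sent cp 0 → mismatch
  c2: data parity 0, sent cp 0 → ok
Exactly one row (r4) and one column (c1) fail → the flipped bit is at their intersection.

row 4, column 1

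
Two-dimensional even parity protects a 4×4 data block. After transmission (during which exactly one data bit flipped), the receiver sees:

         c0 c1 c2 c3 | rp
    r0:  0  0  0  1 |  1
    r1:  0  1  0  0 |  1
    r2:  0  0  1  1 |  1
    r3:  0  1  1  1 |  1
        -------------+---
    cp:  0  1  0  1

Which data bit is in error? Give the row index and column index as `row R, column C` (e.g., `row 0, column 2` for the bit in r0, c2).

row 2, column 1

Recompute each row's even parity and compare to rp:
  r0: data parity 1, sent rp 1 → ok
  r1: data parity 1, sent rp 1 → ok
  r2: data parity 0, sent rp 1 → mismatch
  r3: data parity 1, sent rp 1 → ok
Recompute each column's even parity and compare to cp:
  c0: data parity 0, sent cp 0 → ok
  c1: data parity 0, sent cp 1 → mismatch
  c2: data parity 0, sent cp 0 → ok
  c3: data parity 1, sent cp 1 → ok
Exactly one row (r2) and one column (c1) fail → the flipped bit is at their intersection.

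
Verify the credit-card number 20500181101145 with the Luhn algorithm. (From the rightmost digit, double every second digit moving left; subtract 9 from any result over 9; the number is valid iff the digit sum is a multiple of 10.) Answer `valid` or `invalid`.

From the right, keep odd positions and double even positions (subtract 9 from any doubled value over 9):
  doubled (positions 2,4,...): 8 2 2 7 0 1 4 → sum 24
  kept (positions 1,3,...): 5 1 0 1 1 0 0 → sum 8
Total = 32.
32 mod 10 = 2, so the number is invalid.

invalid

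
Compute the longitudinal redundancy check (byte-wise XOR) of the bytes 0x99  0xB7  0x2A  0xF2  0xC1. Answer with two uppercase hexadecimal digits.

XOR the bytes together:
  start with 0x99
  0x99 ⊕ 0xB7 = 0x2E
  0x2E ⊕ 0x2A = 0x04
  0x04 ⊕ 0xF2 = 0xF6
  0xF6 ⊕ 0xC1 = 0x37

37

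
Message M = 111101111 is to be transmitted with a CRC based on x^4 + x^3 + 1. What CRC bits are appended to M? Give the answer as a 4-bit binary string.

Append 4 zeros: 1111011110000. Divide by 11001 (XOR where the leading bit is 1):
  pos 0: 11110 XOR 11001 = 00111
  pos 2: 11111 XOR 11001 = 00110
  pos 4: 11011 XOR 11001 = 00010
  pos 7: 10000 XOR 11001 = 01001
  pos 8: 10010 XOR 11001 = 01011
Remainder (last 4 bits) = 1011. This is the CRC / FCS.

1011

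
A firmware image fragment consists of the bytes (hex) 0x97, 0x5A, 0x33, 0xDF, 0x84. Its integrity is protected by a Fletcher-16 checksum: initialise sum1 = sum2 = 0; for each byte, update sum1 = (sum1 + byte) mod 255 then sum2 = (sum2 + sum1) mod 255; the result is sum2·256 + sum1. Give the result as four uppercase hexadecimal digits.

Running sums (mod 255):
  after byte 0 (0x97): sum1=151, sum2=151
  after byte 1 (0x5A): sum1=241, sum2=137
  after byte 2 (0x33): sum1=37, sum2=174
  after byte 3 (0xDF): sum1=5, sum2=179
  after byte 4 (0x84): sum1=137, sum2=61
Checksum = sum2·256 + sum1 = 61·256 + 137 = 15753 = 0x3D89.

3D89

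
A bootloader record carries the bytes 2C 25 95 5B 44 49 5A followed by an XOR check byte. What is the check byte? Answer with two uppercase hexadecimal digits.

90

XOR the bytes together:
  start with 0x2C
  0x2C ⊕ 0x25 = 0x09
  0x09 ⊕ 0x95 = 0x9C
  0x9C ⊕ 0x5B = 0xC7
  0xC7 ⊕ 0x44 = 0x83
  0x83 ⊕ 0x49 = 0xCA
  0xCA ⊕ 0x5A = 0x90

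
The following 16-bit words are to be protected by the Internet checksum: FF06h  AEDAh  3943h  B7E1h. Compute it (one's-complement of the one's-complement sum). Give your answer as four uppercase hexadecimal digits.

60F9

One's-complement addition (fold any carry out of bit 15 back into bit 0):
  0xFF06 + 0xAEDA = 0x1ADE0 → wrap carry → 0xADE1
  0xADE1 + 0x3943 = 0x0E724
  0xE724 + 0xB7E1 = 0x19F05 → wrap carry → 0x9F06
One's-complement sum = 0x9F06.
Checksum = ~0x9F06 & 0xFFFF = 0x60F9.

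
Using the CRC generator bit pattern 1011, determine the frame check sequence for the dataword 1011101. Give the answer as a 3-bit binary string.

Append 3 zeros: 1011101000. Divide by 1011 (XOR where the leading bit is 1):
  pos 0: 1011 XOR 1011 = 0000
  pos 4: 1010 XOR 1011 = 0001
Remainder (last 3 bits) = 100. This is the CRC / FCS.

100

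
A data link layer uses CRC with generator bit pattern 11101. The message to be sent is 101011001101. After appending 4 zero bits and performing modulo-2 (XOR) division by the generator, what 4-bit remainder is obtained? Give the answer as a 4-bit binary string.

1011

Append 4 zeros: 1010110011010000. Divide by 11101 (XOR where the leading bit is 1):
  pos 0: 10101 XOR 11101 = 01000
  pos 1: 10001 XOR 11101 = 01100
  pos 2: 11000 XOR 11101 = 00101
  pos 4: 10101 XOR 11101 = 01000
  pos 5: 10001 XOR 11101 = 01100
  pos 6: 11000 XOR 11101 = 00101
  pos 8: 10110 XOR 11101 = 01011
  pos 9: 10110 XOR 11101 = 01011
  pos 10: 10110 XOR 11101 = 01011
  pos 11: 10110 XOR 11101 = 01011
Remainder (last 4 bits) = 1011. This is the CRC / FCS.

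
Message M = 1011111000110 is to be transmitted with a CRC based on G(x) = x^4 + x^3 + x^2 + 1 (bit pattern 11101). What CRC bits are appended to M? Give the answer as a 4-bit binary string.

0000

Append 4 zeros: 10111110001100000. Divide by 11101 (XOR where the leading bit is 1):
  pos 0: 10111 XOR 11101 = 01010
  pos 1: 10101 XOR 11101 = 01000
  pos 2: 10001 XOR 11101 = 01100
  pos 3: 11000 XOR 11101 = 00101
  pos 5: 10100 XOR 11101 = 01001
  pos 6: 10011 XOR 11101 = 01110
  pos 7: 11101 XOR 11101 = 00000
Remainder (last 4 bits) = 0000. This is the CRC / FCS.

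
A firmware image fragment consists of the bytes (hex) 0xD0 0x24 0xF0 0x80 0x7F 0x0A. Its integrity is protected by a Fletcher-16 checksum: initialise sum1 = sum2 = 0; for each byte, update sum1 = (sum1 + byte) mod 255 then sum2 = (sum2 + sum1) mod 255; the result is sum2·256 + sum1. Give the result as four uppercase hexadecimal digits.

Running sums (mod 255):
  after byte 0 (0xD0): sum1=208, sum2=208
  after byte 1 (0x24): sum1=244, sum2=197
  after byte 2 (0xF0): sum1=229, sum2=171
  after byte 3 (0x80): sum1=102, sum2=18
  after byte 4 (0x7F): sum1=229, sum2=247
  after byte 5 (0x0A): sum1=239, sum2=231
Checksum = sum2·256 + sum1 = 231·256 + 239 = 59375 = 0xE7EF.

E7EF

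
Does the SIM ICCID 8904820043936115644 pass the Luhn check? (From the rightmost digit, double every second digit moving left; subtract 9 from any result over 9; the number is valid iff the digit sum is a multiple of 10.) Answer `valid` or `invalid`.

valid

From the right, keep odd positions and double even positions (subtract 9 from any doubled value over 9):
  doubled (positions 2,4,...): 8 1 2 6 6 0 4 8 9 → sum 44
  kept (positions 1,3,...): 4 6 1 6 9 4 0 8 0 8 → sum 46
Total = 90.
90 mod 10 = 0, so the number is valid.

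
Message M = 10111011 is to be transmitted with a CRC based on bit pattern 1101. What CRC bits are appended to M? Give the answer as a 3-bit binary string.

Append 3 zeros: 10111011000. Divide by 1101 (XOR where the leading bit is 1):
  pos 0: 1011 XOR 1101 = 0110
  pos 1: 1101 XOR 1101 = 0000
  pos 6: 1100 XOR 1101 = 0001
Remainder (last 3 bits) = 010. This is the CRC / FCS.

010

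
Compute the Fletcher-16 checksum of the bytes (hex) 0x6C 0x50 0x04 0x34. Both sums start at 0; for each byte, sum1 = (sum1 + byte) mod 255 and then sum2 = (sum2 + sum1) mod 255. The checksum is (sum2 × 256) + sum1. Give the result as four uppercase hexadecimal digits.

DEF4

Running sums (mod 255):
  after byte 0 (0x6C): sum1=108, sum2=108
  after byte 1 (0x50): sum1=188, sum2=41
  after byte 2 (0x04): sum1=192, sum2=233
  after byte 3 (0x34): sum1=244, sum2=222
Checksum = sum2·256 + sum1 = 222·256 + 244 = 57076 = 0xDEF4.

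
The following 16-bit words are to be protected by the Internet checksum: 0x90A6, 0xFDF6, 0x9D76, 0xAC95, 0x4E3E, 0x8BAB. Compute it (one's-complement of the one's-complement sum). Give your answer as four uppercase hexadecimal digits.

One's-complement addition (fold any carry out of bit 15 back into bit 0):
  0x90A6 + 0xFDF6 = 0x18E9C → wrap carry → 0x8E9D
  0x8E9D + 0x9D76 = 0x12C13 → wrap carry → 0x2C14
  0x2C14 + 0xAC95 = 0x0D8A9
  0xD8A9 + 0x4E3E = 0x126E7 → wrap carry → 0x26E8
  0x26E8 + 0x8BAB = 0x0B293
One's-complement sum = 0xB293.
Checksum = ~0xB293 & 0xFFFF = 0x4D6C.

4D6C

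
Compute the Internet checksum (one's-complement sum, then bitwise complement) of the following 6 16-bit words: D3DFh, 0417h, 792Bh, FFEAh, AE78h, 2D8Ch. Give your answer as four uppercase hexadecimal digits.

D2ED

One's-complement addition (fold any carry out of bit 15 back into bit 0):
  0xD3DF + 0x0417 = 0x0D7F6
  0xD7F6 + 0x792B = 0x15121 → wrap carry → 0x5122
  0x5122 + 0xFFEA = 0x1510C → wrap carry → 0x510D
  0x510D + 0xAE78 = 0x0FF85
  0xFF85 + 0x2D8C = 0x12D11 → wrap carry → 0x2D12
One's-complement sum = 0x2D12.
Checksum = ~0x2D12 & 0xFFFF = 0xD2ED.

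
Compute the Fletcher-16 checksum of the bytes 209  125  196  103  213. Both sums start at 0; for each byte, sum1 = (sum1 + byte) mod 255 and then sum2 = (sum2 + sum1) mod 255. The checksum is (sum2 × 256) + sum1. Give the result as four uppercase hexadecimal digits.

0251

Running sums (mod 255):
  after byte 0 (209): sum1=209, sum2=209
  after byte 1 (125): sum1=79, sum2=33
  after byte 2 (196): sum1=20, sum2=53
  after byte 3 (103): sum1=123, sum2=176
  after byte 4 (213): sum1=81, sum2=2
Checksum = sum2·256 + sum1 = 2·256 + 81 = 593 = 0x0251.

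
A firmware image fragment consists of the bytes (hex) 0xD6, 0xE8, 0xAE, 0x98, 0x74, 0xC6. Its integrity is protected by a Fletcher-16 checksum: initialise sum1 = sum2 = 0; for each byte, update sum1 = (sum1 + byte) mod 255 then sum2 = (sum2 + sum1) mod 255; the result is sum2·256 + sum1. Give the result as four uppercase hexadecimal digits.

C942

Running sums (mod 255):
  after byte 0 (0xD6): sum1=214, sum2=214
  after byte 1 (0xE8): sum1=191, sum2=150
  after byte 2 (0xAE): sum1=110, sum2=5
  after byte 3 (0x98): sum1=7, sum2=12
  after byte 4 (0x74): sum1=123, sum2=135
  after byte 5 (0xC6): sum1=66, sum2=201
Checksum = sum2·256 + sum1 = 201·256 + 66 = 51522 = 0xC942.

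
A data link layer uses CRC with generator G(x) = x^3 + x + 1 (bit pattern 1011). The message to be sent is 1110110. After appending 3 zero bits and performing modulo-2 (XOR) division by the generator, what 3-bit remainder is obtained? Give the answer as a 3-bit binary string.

Append 3 zeros: 1110110000. Divide by 1011 (XOR where the leading bit is 1):
  pos 0: 1110 XOR 1011 = 0101
  pos 1: 1011 XOR 1011 = 0000
  pos 5: 1000 XOR 1011 = 0011
Remainder (last 3 bits) = 110. This is the CRC / FCS.

110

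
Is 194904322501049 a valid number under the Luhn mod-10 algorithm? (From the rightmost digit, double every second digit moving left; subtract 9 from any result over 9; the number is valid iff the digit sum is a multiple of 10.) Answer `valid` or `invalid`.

valid

From the right, keep odd positions and double even positions (subtract 9 from any doubled value over 9):
  doubled (positions 2,4,...): 8 2 1 4 8 9 9 → sum 41
  kept (positions 1,3,...): 9 0 0 2 3 0 4 1 → sum 19
Total = 60.
60 mod 10 = 0, so the number is valid.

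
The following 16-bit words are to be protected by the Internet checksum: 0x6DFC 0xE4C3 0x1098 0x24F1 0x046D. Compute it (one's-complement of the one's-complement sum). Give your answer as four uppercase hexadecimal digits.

7349

One's-complement addition (fold any carry out of bit 15 back into bit 0):
  0x6DFC + 0xE4C3 = 0x152BF → wrap carry → 0x52C0
  0x52C0 + 0x1098 = 0x06358
  0x6358 + 0x24F1 = 0x08849
  0x8849 + 0x046D = 0x08CB6
One's-complement sum = 0x8CB6.
Checksum = ~0x8CB6 & 0xFFFF = 0x7349.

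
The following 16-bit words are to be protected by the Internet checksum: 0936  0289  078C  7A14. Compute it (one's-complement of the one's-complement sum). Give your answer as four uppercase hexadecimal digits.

One's-complement addition (fold any carry out of bit 15 back into bit 0):
  0x0936 + 0x0289 = 0x00BBF
  0x0BBF + 0x078C = 0x0134B
  0x134B + 0x7A14 = 0x08D5F
One's-complement sum = 0x8D5F.
Checksum = ~0x8D5F & 0xFFFF = 0x72A0.

72A0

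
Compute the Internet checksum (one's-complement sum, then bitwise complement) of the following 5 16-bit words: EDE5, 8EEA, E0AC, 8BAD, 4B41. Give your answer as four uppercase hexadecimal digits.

CB93

One's-complement addition (fold any carry out of bit 15 back into bit 0):
  0xEDE5 + 0x8EEA = 0x17CCF → wrap carry → 0x7CD0
  0x7CD0 + 0xE0AC = 0x15D7C → wrap carry → 0x5D7D
  0x5D7D + 0x8BAD = 0x0E92A
  0xE92A + 0x4B41 = 0x1346B → wrap carry → 0x346C
One's-complement sum = 0x346C.
Checksum = ~0x346C & 0xFFFF = 0xCB93.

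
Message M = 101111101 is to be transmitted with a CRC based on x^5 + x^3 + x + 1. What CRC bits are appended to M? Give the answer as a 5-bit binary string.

11111

Append 5 zeros: 10111110100000. Divide by 101011 (XOR where the leading bit is 1):
  pos 0: 101111 XOR 101011 = 000100
  pos 3: 100101 XOR 101011 = 001110
  pos 5: 111000 XOR 101011 = 010011
  pos 6: 100110 XOR 101011 = 001101
  pos 8: 110100 XOR 101011 = 011111
Remainder (last 5 bits) = 11111. This is the CRC / FCS.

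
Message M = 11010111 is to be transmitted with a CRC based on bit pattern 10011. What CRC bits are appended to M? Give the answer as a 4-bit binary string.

0101

Append 4 zeros: 110101110000. Divide by 10011 (XOR where the leading bit is 1):
  pos 0: 11010 XOR 10011 = 01001
  pos 1: 10011 XOR 10011 = 00000
  pos 6: 11000 XOR 10011 = 01011
  pos 7: 10110 XOR 10011 = 00101
Remainder (last 4 bits) = 0101. This is the CRC / FCS.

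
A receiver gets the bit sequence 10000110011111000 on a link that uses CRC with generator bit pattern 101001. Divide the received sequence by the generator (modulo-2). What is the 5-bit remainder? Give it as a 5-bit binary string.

11110

Modulo-2 division of 10000110011111000 by 101001:
  pos 0: 100001 XOR 101001 = 001000
  pos 2: 100010 XOR 101001 = 001011
  pos 4: 101101 XOR 101001 = 000100
  pos 7: 100111 XOR 101001 = 001110
  pos 9: 111010 XOR 101001 = 010011
  pos 10: 100110 XOR 101001 = 001111
Remainder = 11110 (nonzero — an error is detected).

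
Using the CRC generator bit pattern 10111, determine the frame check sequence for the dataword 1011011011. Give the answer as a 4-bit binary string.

Append 4 zeros: 10110110110000. Divide by 10111 (XOR where the leading bit is 1):
  pos 0: 10110 XOR 10111 = 00001
  pos 4: 11101 XOR 10111 = 01010
  pos 5: 10101 XOR 10111 = 00010
  pos 8: 10000 XOR 10111 = 00111
Remainder (last 4 bits) = 1110. This is the CRC / FCS.

1110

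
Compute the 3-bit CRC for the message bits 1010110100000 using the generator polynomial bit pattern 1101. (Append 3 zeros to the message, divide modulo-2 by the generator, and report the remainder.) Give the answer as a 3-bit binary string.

100

Append 3 zeros: 1010110100000000. Divide by 1101 (XOR where the leading bit is 1):
  pos 0: 1010 XOR 1101 = 0111
  pos 1: 1111 XOR 1101 = 0010
  pos 3: 1010 XOR 1101 = 0111
  pos 4: 1111 XOR 1101 = 0010
  pos 6: 1000 XOR 1101 = 0101
  pos 7: 1010 XOR 1101 = 0111
  pos 8: 1110 XOR 1101 = 0011
  pos 10: 1100 XOR 1101 = 0001
Remainder (last 3 bits) = 100. This is the CRC / FCS.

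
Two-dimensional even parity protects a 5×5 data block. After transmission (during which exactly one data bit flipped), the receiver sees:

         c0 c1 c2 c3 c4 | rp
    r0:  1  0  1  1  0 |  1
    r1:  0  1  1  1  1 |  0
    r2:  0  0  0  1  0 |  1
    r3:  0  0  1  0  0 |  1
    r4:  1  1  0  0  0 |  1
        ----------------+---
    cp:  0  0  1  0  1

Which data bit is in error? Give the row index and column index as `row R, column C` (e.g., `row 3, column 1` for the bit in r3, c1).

row 4, column 3

Recompute each row's even parity and compare to rp:
  r0: data parity 1, sent rp 1 → ok
  r1: data parity 0, sent rp 0 → ok
  r2: data parity 1, sent rp 1 → ok
  r3: data parity 1, sent rp 1 → ok
  r4: data parity 0, sent rp 1 → mismatch
Recompute each column's even parity and compare to cp:
  c0: data parity 0, sent cp 0 → ok
  c1: data parity 0, sent cp 0 → ok
  c2: data parity 1, sent cp 1 → ok
  c3: data parity 1, sent cp 0 → mismatch
  c4: data parity 1, sent cp 1 → ok
Exactly one row (r4) and one column (c3) fail → the flipped bit is at their intersection.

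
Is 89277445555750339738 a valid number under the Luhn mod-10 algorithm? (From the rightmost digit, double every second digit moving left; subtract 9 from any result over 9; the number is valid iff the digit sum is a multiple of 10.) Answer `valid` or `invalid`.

invalid

From the right, keep odd positions and double even positions (subtract 9 from any doubled value over 9):
  doubled (positions 2,4,...): 6 9 6 1 1 1 8 5 4 7 → sum 48
  kept (positions 1,3,...): 8 7 3 0 7 5 5 4 7 9 → sum 55
Total = 103.
103 mod 10 = 3, so the number is invalid.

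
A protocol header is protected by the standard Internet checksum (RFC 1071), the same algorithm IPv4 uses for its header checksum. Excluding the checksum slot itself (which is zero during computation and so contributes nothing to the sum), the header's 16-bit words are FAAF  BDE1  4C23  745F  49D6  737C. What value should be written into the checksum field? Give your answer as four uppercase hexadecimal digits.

One's-complement addition (fold any carry out of bit 15 back into bit 0):
  0xFAAF + 0xBDE1 = 0x1B890 → wrap carry → 0xB891
  0xB891 + 0x4C23 = 0x104B4 → wrap carry → 0x04B5
  0x04B5 + 0x745F = 0x07914
  0x7914 + 0x49D6 = 0x0C2EA
  0xC2EA + 0x737C = 0x13666 → wrap carry → 0x3667
One's-complement sum = 0x3667.
Checksum = ~0x3667 & 0xFFFF = 0xC998.

C998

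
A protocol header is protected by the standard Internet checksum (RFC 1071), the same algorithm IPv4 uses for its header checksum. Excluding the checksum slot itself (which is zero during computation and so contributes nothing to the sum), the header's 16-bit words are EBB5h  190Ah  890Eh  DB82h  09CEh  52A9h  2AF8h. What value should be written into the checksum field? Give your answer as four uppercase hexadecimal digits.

One's-complement addition (fold any carry out of bit 15 back into bit 0):
  0xEBB5 + 0x190A = 0x104BF → wrap carry → 0x04C0
  0x04C0 + 0x890E = 0x08DCE
  0x8DCE + 0xDB82 = 0x16950 → wrap carry → 0x6951
  0x6951 + 0x09CE = 0x0731F
  0x731F + 0x52A9 = 0x0C5C8
  0xC5C8 + 0x2AF8 = 0x0F0C0
One's-complement sum = 0xF0C0.
Checksum = ~0xF0C0 & 0xFFFF = 0x0F3F.

0F3F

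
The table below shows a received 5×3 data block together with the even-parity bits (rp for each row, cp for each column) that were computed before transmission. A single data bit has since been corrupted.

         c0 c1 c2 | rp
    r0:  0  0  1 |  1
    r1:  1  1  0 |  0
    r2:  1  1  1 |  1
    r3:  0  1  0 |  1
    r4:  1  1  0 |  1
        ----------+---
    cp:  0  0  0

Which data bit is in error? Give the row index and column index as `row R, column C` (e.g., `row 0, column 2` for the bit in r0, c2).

row 4, column 0

Recompute each row's even parity and compare to rp:
  r0: data parity 1, sent rp 1 → ok
  r1: data parity 0, sent rp 0 → ok
  r2: data parity 1, sent rp 1 → ok
  r3: data parity 1, sent rp 1 → ok
  r4: data parity 0, sent rp 1 → mismatch
Recompute each column's even parity and compare to cp:
  c0: data parity 1, sent cp 0 → mismatch
  c1: data parity 0, sent cp 0 → ok
  c2: data parity 0, sent cp 0 → ok
Exactly one row (r4) and one column (c0) fail → the flipped bit is at their intersection.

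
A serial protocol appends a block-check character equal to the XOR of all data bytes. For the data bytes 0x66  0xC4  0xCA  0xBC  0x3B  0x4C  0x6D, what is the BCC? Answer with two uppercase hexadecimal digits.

XOR the bytes together:
  start with 0x66
  0x66 ⊕ 0xC4 = 0xA2
  0xA2 ⊕ 0xCA = 0x68
  0x68 ⊕ 0xBC = 0xD4
  0xD4 ⊕ 0x3B = 0xEF
  0xEF ⊕ 0x4C = 0xA3
  0xA3 ⊕ 0x6D = 0xCE

CE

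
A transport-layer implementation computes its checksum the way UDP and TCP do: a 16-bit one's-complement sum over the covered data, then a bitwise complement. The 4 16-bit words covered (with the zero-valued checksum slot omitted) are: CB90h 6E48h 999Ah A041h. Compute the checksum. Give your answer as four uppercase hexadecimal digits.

One's-complement addition (fold any carry out of bit 15 back into bit 0):
  0xCB90 + 0x6E48 = 0x139D8 → wrap carry → 0x39D9
  0x39D9 + 0x999A = 0x0D373
  0xD373 + 0xA041 = 0x173B4 → wrap carry → 0x73B5
One's-complement sum = 0x73B5.
Checksum = ~0x73B5 & 0xFFFF = 0x8C4A.

8C4A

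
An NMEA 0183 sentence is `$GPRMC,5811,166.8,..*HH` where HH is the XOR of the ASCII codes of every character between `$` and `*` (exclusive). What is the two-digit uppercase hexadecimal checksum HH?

4D

XOR the ASCII codes of the payload characters:
  'G' = 0x47 → acc = 0x47
  'P' = 0x50 → acc = 0x17
  'R' = 0x52 → acc = 0x45
  'M' = 0x4D → acc = 0x08
  'C' = 0x43 → acc = 0x4B
  ',' = 0x2C → acc = 0x67
  '5' = 0x35 → acc = 0x52
  '8' = 0x38 → acc = 0x6A
  '1' = 0x31 → acc = 0x5B
  '1' = 0x31 → acc = 0x6A
  ',' = 0x2C → acc = 0x46
  '1' = 0x31 → acc = 0x77
  '6' = 0x36 → acc = 0x41
  '6' = 0x36 → acc = 0x77
  '.' = 0x2E → acc = 0x59
  '8' = 0x38 → acc = 0x61
  ',' = 0x2C → acc = 0x4D
  '.' = 0x2E → acc = 0x63
  '.' = 0x2E → acc = 0x4D
Checksum = 0x4D.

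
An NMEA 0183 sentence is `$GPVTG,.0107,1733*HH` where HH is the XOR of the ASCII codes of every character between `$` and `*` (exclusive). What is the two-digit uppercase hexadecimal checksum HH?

7C

XOR the ASCII codes of the payload characters:
  'G' = 0x47 → acc = 0x47
  'P' = 0x50 → acc = 0x17
  'V' = 0x56 → acc = 0x41
  'T' = 0x54 → acc = 0x15
  'G' = 0x47 → acc = 0x52
  ',' = 0x2C → acc = 0x7E
  '.' = 0x2E → acc = 0x50
  '0' = 0x30 → acc = 0x60
  '1' = 0x31 → acc = 0x51
  '0' = 0x30 → acc = 0x61
  '7' = 0x37 → acc = 0x56
  ',' = 0x2C → acc = 0x7A
  '1' = 0x31 → acc = 0x4B
  '7' = 0x37 → acc = 0x7C
  '3' = 0x33 → acc = 0x4F
  '3' = 0x33 → acc = 0x7C
Checksum = 0x7C.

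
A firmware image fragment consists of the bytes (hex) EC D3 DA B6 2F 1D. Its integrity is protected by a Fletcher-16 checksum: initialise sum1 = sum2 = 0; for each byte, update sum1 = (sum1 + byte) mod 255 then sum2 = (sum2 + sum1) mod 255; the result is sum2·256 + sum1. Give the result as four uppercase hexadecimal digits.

Running sums (mod 255):
  after byte 0 (EC): sum1=236, sum2=236
  after byte 1 (D3): sum1=192, sum2=173
  after byte 2 (DA): sum1=155, sum2=73
  after byte 3 (B6): sum1=82, sum2=155
  after byte 4 (2F): sum1=129, sum2=29
  after byte 5 (1D): sum1=158, sum2=187
Checksum = sum2·256 + sum1 = 187·256 + 158 = 48030 = 0xBB9E.

BB9E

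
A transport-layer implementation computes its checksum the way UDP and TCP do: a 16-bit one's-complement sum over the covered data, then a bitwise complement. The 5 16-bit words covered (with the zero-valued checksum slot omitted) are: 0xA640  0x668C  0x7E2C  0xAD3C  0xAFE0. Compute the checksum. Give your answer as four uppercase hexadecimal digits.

One's-complement addition (fold any carry out of bit 15 back into bit 0):
  0xA640 + 0x668C = 0x10CCC → wrap carry → 0x0CCD
  0x0CCD + 0x7E2C = 0x08AF9
  0x8AF9 + 0xAD3C = 0x13835 → wrap carry → 0x3836
  0x3836 + 0xAFE0 = 0x0E816
One's-complement sum = 0xE816.
Checksum = ~0xE816 & 0xFFFF = 0x17E9.

17E9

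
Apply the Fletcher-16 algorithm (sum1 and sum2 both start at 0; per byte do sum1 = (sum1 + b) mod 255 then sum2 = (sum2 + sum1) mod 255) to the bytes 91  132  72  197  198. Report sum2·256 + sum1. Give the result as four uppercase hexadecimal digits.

Running sums (mod 255):
  after byte 0 (91): sum1=91, sum2=91
  after byte 1 (132): sum1=223, sum2=59
  after byte 2 (72): sum1=40, sum2=99
  after byte 3 (197): sum1=237, sum2=81
  after byte 4 (198): sum1=180, sum2=6
Checksum = sum2·256 + sum1 = 6·256 + 180 = 1716 = 0x06B4.

06B4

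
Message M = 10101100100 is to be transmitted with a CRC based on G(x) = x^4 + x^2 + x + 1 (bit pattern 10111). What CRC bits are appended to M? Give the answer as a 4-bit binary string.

1000

Append 4 zeros: 101011001000000. Divide by 10111 (XOR where the leading bit is 1):
  pos 0: 10101 XOR 10111 = 00010
  pos 3: 10100 XOR 10111 = 00011
  pos 6: 11100 XOR 10111 = 01011
  pos 7: 10110 XOR 10111 = 00001
Remainder (last 4 bits) = 1000. This is the CRC / FCS.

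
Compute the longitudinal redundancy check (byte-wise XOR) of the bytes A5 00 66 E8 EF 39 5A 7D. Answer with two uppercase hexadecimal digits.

DA

XOR the bytes together:
  start with 0xA5
  0xA5 ⊕ 0x00 = 0xA5
  0xA5 ⊕ 0x66 = 0xC3
  0xC3 ⊕ 0xE8 = 0x2B
  0x2B ⊕ 0xEF = 0xC4
  0xC4 ⊕ 0x39 = 0xFD
  0xFD ⊕ 0x5A = 0xA7
  0xA7 ⊕ 0x7D = 0xDA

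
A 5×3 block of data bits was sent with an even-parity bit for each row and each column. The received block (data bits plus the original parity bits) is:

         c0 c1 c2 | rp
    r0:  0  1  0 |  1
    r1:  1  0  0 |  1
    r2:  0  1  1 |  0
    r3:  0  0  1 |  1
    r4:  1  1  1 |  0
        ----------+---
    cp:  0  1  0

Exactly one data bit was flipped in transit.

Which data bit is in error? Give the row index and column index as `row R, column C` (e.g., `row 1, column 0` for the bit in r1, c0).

Recompute each row's even parity and compare to rp:
  r0: data parity 1, sent rp 1 → ok
  r1: data parity 1, sent rp 1 → ok
  r2: data parity 0, sent rp 0 → ok
  r3: data parity 1, sent rp 1 → ok
  r4: data parity 1, sent rp 0 → mismatch
Recompute each column's even parity and compare to cp:
  c0: data parity 0, sent cp 0 → ok
  c1: data parity 1, sent cp 1 → ok
  c2: data parity 1, sent cp 0 → mismatch
Exactly one row (r4) and one column (c2) fail → the flipped bit is at their intersection.

row 4, column 2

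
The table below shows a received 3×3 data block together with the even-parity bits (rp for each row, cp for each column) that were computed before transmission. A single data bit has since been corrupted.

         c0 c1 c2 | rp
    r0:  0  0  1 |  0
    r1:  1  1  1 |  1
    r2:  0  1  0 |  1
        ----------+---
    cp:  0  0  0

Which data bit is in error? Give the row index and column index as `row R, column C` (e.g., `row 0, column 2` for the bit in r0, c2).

row 0, column 0

Recompute each row's even parity and compare to rp:
  r0: data parity 1, sent rp 0 → mismatch
  r1: data parity 1, sent rp 1 → ok
  r2: data parity 1, sent rp 1 → ok
Recompute each column's even parity and compare to cp:
  c0: data parity 1, sent cp 0 → mismatch
  c1: data parity 0, sent cp 0 → ok
  c2: data parity 0, sent cp 0 → ok
Exactly one row (r0) and one column (c0) fail → the flipped bit is at their intersection.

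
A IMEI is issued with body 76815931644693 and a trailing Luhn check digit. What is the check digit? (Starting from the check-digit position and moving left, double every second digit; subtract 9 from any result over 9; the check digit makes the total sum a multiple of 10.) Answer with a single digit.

5

Partial digits right→left: 3 9 6 4 4 6 1 3 9 5 1 8 6 7
Double every second digit counting from the check-digit position (so the 1st, 3rd, 5th, ... of the partial from the right).
  doubled (with −9 where >9): 6 3 8 2 9 2 3 → sum 33
  kept as-is: 9 4 6 3 5 8 7 → sum 42
Total = 33 + 42 = 75.
Check digit = (10 − (75 mod 10)) mod 10 = 5.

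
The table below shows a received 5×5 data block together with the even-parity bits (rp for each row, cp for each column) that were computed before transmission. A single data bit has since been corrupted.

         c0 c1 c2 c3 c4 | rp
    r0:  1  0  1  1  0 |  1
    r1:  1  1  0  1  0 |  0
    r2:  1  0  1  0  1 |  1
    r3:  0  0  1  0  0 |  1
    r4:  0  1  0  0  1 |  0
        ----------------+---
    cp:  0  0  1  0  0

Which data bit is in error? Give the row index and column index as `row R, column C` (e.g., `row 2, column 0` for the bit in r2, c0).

row 1, column 0

Recompute each row's even parity and compare to rp:
  r0: data parity 1, sent rp 1 → ok
  r1: data parity 1, sent rp 0 → mismatch
  r2: data parity 1, sent rp 1 → ok
  r3: data parity 1, sent rp 1 → ok
  r4: data parity 0, sent rp 0 → ok
Recompute each column's even parity and compare to cp:
  c0: data parity 1, sent cp 0 → mismatch
  c1: data parity 0, sent cp 0 → ok
  c2: data parity 1, sent cp 1 → ok
  c3: data parity 0, sent cp 0 → ok
  c4: data parity 0, sent cp 0 → ok
Exactly one row (r1) and one column (c0) fail → the flipped bit is at their intersection.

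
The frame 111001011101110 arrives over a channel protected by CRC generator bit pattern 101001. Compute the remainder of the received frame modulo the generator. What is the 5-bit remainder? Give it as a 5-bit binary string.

Modulo-2 division of 111001011101110 by 101001:
  pos 0: 111001 XOR 101001 = 010000
  pos 1: 100000 XOR 101001 = 001001
  pos 3: 100111 XOR 101001 = 001110
  pos 5: 111010 XOR 101001 = 010011
  pos 6: 100111 XOR 101001 = 001110
  pos 8: 111011 XOR 101001 = 010010
  pos 9: 100100 XOR 101001 = 001101
Remainder = 01101 (nonzero — an error is detected).

01101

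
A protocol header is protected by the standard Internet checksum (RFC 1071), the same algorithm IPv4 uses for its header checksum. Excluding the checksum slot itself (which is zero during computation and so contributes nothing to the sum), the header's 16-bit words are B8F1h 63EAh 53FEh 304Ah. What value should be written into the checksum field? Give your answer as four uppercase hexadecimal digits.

One's-complement addition (fold any carry out of bit 15 back into bit 0):
  0xB8F1 + 0x63EA = 0x11CDB → wrap carry → 0x1CDC
  0x1CDC + 0x53FE = 0x070DA
  0x70DA + 0x304A = 0x0A124
One's-complement sum = 0xA124.
Checksum = ~0xA124 & 0xFFFF = 0x5EDB.

5EDB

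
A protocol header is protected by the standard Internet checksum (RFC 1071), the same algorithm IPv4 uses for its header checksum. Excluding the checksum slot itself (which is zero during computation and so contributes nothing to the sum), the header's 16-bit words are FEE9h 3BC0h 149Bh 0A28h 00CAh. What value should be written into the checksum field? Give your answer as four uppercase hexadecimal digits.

A5C8

One's-complement addition (fold any carry out of bit 15 back into bit 0):
  0xFEE9 + 0x3BC0 = 0x13AA9 → wrap carry → 0x3AAA
  0x3AAA + 0x149B = 0x04F45
  0x4F45 + 0x0A28 = 0x0596D
  0x596D + 0x00CA = 0x05A37
One's-complement sum = 0x5A37.
Checksum = ~0x5A37 & 0xFFFF = 0xA5C8.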